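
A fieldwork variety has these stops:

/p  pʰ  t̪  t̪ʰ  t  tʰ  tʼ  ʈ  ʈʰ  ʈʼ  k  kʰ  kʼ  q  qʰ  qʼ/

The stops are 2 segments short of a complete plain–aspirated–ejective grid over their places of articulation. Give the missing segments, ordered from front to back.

bilabial: plain /p/, aspirated /pʰ/, ejective —.
dental: plain /t̪/, aspirated /t̪ʰ/, ejective —.
alveolar: plain /t/, aspirated /tʰ/, ejective /tʼ/.
retroflex: plain /ʈ/, aspirated /ʈʰ/, ejective /ʈʼ/.
velar: plain /k/, aspirated /kʰ/, ejective /kʼ/.
uvular: plain /q/, aspirated /qʰ/, ejective /qʼ/.
Gaps, from front to back: bilabial lacks ejective (/pʼ/); dental lacks ejective (/t̪ʼ/).

/pʼ/, /t̪ʼ/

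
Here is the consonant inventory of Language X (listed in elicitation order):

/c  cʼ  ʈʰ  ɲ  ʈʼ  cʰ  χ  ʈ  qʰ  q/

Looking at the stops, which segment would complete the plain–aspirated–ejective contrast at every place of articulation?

/qʼ/

retroflex: plain /ʈ/, aspirated /ʈʰ/, ejective /ʈʼ/.
palatal: plain /c/, aspirated /cʰ/, ejective /cʼ/.
uvular: plain /q/, aspirated /qʰ/, ejective —.
The uvular row has no ejective member, so the gap is the ejective uvular stop /qʼ/.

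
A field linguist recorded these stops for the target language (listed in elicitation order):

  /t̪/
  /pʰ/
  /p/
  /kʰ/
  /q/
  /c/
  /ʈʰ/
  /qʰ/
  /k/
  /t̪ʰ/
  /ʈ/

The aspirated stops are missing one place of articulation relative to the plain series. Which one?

place of articulation  plain     aspirated
bilabial          p         pʰ      
dental            t̪        t̪ʰ     
retroflex         ʈ         ʈʰ      
palatal           c         —       
velar             k         kʰ      
uvular            q         qʰ      
Every place of articulation has an aspirated member except palatal, where /cʰ/ would be expected.

palatal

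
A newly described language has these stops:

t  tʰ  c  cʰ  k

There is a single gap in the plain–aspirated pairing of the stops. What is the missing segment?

place of articulation  plain     aspirated
alveolar          t         tʰ      
palatal           c         cʰ      
velar             k         —       
The velar row has no aspirated member, so the gap is the aspirated velar stop /kʰ/.

/kʰ/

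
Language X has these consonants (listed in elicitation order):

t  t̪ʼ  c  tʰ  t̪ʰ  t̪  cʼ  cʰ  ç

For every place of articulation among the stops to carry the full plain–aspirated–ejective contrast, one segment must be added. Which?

dental: plain /t̪/, aspirated /t̪ʰ/, ejective /t̪ʼ/.
alveolar: plain /t/, aspirated /tʰ/, ejective —.
palatal: plain /c/, aspirated /cʰ/, ejective /cʼ/.
The alveolar row has no ejective member, so the gap is the ejective alveolar stop /tʼ/.

/tʼ/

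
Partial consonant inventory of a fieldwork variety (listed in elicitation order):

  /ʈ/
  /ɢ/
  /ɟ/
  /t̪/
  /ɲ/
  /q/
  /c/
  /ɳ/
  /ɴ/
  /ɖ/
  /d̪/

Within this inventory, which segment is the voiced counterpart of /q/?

/q/ is a voiceless uvular stop.
The voiced counterpart is a voiced uvular stop — in this inventory, /ɢ/.

/ɢ/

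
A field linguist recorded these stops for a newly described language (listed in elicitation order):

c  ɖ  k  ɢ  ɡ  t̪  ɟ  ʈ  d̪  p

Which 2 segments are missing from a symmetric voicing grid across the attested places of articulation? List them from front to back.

/b/, /q/

place of articulation  voiceless  voiced  
bilabial          p         —       
dental            t̪        d̪      
retroflex         ʈ         ɖ       
palatal           c         ɟ       
velar             k         ɡ       
uvular            —         ɢ       
Gaps, from front to back: bilabial lacks voiced (/b/); uvular lacks voiceless (/q/).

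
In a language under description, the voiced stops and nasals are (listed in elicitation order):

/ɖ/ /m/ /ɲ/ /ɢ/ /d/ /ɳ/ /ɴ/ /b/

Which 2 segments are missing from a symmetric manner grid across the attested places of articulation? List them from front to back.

/n/, /ɟ/

place of articulation  oral stop  nasal   
bilabial          b         m       
alveolar          d         —       
retroflex         ɖ         ɳ       
palatal           —         ɲ       
uvular            ɢ         ɴ       
Gaps, from front to back: alveolar lacks nasal (/n/); palatal lacks oral stop (/ɟ/).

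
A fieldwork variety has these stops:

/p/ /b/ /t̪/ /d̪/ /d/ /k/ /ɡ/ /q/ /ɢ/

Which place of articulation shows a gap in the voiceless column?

Voiceless: /p/ (bilabial), /t̪/ (dental), /k/ (velar), /q/ (uvular).
Voiced: /b/ (bilabial), /d̪/ (dental), /d/ (alveolar), /ɡ/ (velar), /ɢ/ (uvular).
Every place of articulation has a voiceless member except alveolar, where /t/ would be expected.

alveolar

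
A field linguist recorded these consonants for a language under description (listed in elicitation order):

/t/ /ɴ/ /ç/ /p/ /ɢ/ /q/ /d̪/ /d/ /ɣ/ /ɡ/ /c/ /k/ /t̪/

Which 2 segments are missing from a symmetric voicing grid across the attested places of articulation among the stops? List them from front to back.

bilabial: voiceless /p/, voiced —.
dental: voiceless /t̪/, voiced /d̪/.
alveolar: voiceless /t/, voiced /d/.
palatal: voiceless /c/, voiced —.
velar: voiceless /k/, voiced /ɡ/.
uvular: voiceless /q/, voiced /ɢ/.
Gaps, from front to back: bilabial lacks voiced (/b/); palatal lacks voiced (/ɟ/).

/b/, /ɟ/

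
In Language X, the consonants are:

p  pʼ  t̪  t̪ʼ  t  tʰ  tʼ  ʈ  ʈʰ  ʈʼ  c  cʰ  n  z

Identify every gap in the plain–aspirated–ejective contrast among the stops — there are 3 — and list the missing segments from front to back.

bilabial: plain /p/, aspirated —, ejective /pʼ/.
dental: plain /t̪/, aspirated —, ejective /t̪ʼ/.
alveolar: plain /t/, aspirated /tʰ/, ejective /tʼ/.
retroflex: plain /ʈ/, aspirated /ʈʰ/, ejective /ʈʼ/.
palatal: plain /c/, aspirated /cʰ/, ejective —.
Gaps, from front to back: bilabial lacks aspirated (/pʰ/); dental lacks aspirated (/t̪ʰ/); palatal lacks ejective (/cʼ/).

/pʰ/, /t̪ʰ/, /cʼ/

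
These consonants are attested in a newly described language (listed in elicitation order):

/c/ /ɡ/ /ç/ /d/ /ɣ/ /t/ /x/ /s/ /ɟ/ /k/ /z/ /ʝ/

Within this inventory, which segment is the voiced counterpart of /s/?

/s/ is a voiceless alveolar fricative.
The voiced counterpart is a voiced alveolar fricative — in this inventory, /z/.

/z/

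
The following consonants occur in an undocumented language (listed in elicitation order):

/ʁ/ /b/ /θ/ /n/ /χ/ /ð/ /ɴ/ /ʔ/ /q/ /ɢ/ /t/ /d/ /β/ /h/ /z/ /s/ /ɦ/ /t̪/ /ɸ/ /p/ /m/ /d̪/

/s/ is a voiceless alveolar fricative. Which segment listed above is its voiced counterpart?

The voiced counterpart is a voiced alveolar fricative — in this inventory, /z/.

/z/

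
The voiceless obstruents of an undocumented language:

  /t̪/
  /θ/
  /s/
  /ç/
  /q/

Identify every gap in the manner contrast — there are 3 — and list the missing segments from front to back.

/t/, /c/, /χ/

Stop: /t̪/ (dental), /q/ (uvular).
Fricative: /θ/ (dental), /s/ (alveolar), /ç/ (palatal).
Gaps, from front to back: alveolar lacks stop (/t/); palatal lacks stop (/c/); uvular lacks fricative (/χ/).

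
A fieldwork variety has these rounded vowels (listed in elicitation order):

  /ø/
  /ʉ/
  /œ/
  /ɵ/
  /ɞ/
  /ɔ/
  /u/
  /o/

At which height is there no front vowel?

Front: /ø/ (high-mid), /œ/ (low-mid).
Central: /ʉ/ (high), /ɵ/ (high-mid), /ɞ/ (low-mid).
Back: /u/ (high), /o/ (high-mid), /ɔ/ (low-mid).
Every height has a front member except high, where /y/ would be expected.

high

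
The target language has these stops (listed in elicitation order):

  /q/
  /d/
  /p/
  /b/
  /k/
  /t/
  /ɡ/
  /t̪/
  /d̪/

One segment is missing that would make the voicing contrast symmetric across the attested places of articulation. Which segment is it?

place of articulation  voiceless  voiced  
bilabial          p         b       
dental            t̪        d̪      
alveolar          t         d       
velar             k         ɡ       
uvular            q         —       
The uvular row has no voiced member, so the gap is the voiced uvular stop /ɢ/.

/ɢ/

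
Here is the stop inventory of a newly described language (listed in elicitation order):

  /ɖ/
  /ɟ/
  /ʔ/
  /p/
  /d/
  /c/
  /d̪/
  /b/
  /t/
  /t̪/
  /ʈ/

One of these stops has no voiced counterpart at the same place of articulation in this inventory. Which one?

Bilabial: /p/ ~ /b/
Dental: /t̪/ ~ /d̪/
Alveolar: /t/ ~ /d/
Retroflex: /ʈ/ ~ /ɖ/
Palatal: /c/ ~ /ɟ/
Glottal: only /ʔ/ (voiceless); no voiced partner.
So /ʔ/ is the unpaired segment.

/ʔ/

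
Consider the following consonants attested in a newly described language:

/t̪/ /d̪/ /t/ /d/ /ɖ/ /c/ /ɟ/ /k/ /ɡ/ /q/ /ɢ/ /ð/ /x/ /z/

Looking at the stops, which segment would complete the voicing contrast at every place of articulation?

/ʈ/

Voiceless: /t̪/ (dental), /t/ (alveolar), /c/ (palatal), /k/ (velar), /q/ (uvular).
Voiced: /d̪/ (dental), /d/ (alveolar), /ɖ/ (retroflex), /ɟ/ (palatal), /ɡ/ (velar), /ɢ/ (uvular).
The retroflex row has no voiceless member, so the gap is the voiceless retroflex stop /ʈ/.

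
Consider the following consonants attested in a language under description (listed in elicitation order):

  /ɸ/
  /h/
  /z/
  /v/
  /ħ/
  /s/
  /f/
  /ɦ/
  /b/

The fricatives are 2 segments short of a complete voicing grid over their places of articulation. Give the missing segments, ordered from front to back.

/β/, /ʕ/

place of articulation  voiceless  voiced  
bilabial          ɸ         —       
labiodental       f         v       
alveolar          s         z       
pharyngeal        ħ         —       
glottal           h         ɦ       
Gaps, from front to back: bilabial lacks voiced (/β/); pharyngeal lacks voiced (/ʕ/).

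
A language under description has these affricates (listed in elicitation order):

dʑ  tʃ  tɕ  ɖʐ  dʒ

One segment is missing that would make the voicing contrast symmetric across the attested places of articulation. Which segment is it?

postalveolar: voiceless /tʃ/, voiced /dʒ/.
retroflex: voiceless —, voiced /ɖʐ/.
alveolo-palatal: voiceless /tɕ/, voiced /dʑ/.
The retroflex row has no voiceless member, so the gap is the voiceless retroflex affricate /ʈʂ/.

/ʈʂ/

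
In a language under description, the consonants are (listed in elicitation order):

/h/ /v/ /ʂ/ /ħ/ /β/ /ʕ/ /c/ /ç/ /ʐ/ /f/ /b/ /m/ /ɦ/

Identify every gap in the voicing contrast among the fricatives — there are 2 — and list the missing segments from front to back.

Voiceless: /f/ (labiodental), /ʂ/ (retroflex), /ç/ (palatal), /ħ/ (pharyngeal), /h/ (glottal).
Voiced: /β/ (bilabial), /v/ (labiodental), /ʐ/ (retroflex), /ʕ/ (pharyngeal), /ɦ/ (glottal).
Gaps, from front to back: bilabial lacks voiceless (/ɸ/); palatal lacks voiced (/ʝ/).

/ɸ/, /ʝ/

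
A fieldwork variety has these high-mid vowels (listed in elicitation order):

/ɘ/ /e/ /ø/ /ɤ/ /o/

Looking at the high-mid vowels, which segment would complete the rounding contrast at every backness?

/ɵ/

backness          unrounded  rounded 
front             e         ø       
central           ɘ         —       
back              ɤ         o       
The central row has no rounded member, so the gap is the central rounded vowel /ɵ/.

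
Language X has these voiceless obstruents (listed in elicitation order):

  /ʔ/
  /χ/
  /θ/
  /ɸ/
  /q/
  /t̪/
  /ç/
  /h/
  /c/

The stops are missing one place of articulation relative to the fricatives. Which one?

bilabial: stop —, fricative /ɸ/.
dental: stop /t̪/, fricative /θ/.
palatal: stop /c/, fricative /ç/.
uvular: stop /q/, fricative /χ/.
glottal: stop /ʔ/, fricative /h/.
Every place of articulation has a stop member except bilabial, where /p/ would be expected.

bilabial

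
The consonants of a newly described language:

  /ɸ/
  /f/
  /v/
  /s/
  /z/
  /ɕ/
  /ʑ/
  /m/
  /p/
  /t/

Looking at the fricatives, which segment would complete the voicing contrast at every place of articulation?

/β/

bilabial: voiceless /ɸ/, voiced —.
labiodental: voiceless /f/, voiced /v/.
alveolar: voiceless /s/, voiced /z/.
alveolo-palatal: voiceless /ɕ/, voiced /ʑ/.
The bilabial row has no voiced member, so the gap is the voiced bilabial fricative /β/.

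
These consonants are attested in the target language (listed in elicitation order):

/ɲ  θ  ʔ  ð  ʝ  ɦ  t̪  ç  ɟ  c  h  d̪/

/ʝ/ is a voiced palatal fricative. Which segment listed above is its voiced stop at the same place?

The voiced stop at the same place is a voiced palatal stop — in this inventory, /ɟ/.

/ɟ/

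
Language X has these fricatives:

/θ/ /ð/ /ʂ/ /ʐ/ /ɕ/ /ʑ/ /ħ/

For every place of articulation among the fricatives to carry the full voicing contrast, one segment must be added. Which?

dental: voiceless /θ/, voiced /ð/.
retroflex: voiceless /ʂ/, voiced /ʐ/.
alveolo-palatal: voiceless /ɕ/, voiced /ʑ/.
pharyngeal: voiceless /ħ/, voiced —.
The pharyngeal row has no voiced member, so the gap is the voiced pharyngeal fricative /ʕ/.

/ʕ/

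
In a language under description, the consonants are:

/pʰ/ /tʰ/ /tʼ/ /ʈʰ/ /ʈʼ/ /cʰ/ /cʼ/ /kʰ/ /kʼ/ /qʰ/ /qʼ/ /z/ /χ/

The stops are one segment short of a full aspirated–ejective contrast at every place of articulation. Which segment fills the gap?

Aspirated: /pʰ/ (bilabial), /tʰ/ (alveolar), /ʈʰ/ (retroflex), /cʰ/ (palatal), /kʰ/ (velar), /qʰ/ (uvular).
Ejective: /tʼ/ (alveolar), /ʈʼ/ (retroflex), /cʼ/ (palatal), /kʼ/ (velar), /qʼ/ (uvular).
The bilabial row has no ejective member, so the gap is the ejective bilabial stop /pʼ/.

/pʼ/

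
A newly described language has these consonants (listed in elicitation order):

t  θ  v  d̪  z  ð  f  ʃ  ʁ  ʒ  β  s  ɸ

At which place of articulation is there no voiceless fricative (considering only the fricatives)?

uvular

place of articulation  voiceless  voiced  
bilabial          ɸ         β       
labiodental       f         v       
dental            θ         ð       
alveolar          s         z       
postalveolar      ʃ         ʒ       
uvular            —         ʁ       
Every place of articulation has a voiceless member except uvular, where /χ/ would be expected.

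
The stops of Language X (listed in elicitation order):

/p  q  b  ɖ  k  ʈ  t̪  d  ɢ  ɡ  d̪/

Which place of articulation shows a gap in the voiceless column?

place of articulation  voiceless  voiced  
bilabial          p         b       
dental            t̪        d̪      
alveolar          —         d       
retroflex         ʈ         ɖ       
velar             k         ɡ       
uvular            q         ɢ       
Every place of articulation has a voiceless member except alveolar, where /t/ would be expected.

alveolar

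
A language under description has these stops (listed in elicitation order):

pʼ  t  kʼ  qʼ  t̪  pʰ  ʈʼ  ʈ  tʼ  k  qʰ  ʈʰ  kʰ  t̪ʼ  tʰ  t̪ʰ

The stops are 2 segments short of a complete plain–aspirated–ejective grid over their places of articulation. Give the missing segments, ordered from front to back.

bilabial: plain —, aspirated /pʰ/, ejective /pʼ/.
dental: plain /t̪/, aspirated /t̪ʰ/, ejective /t̪ʼ/.
alveolar: plain /t/, aspirated /tʰ/, ejective /tʼ/.
retroflex: plain /ʈ/, aspirated /ʈʰ/, ejective /ʈʼ/.
velar: plain /k/, aspirated /kʰ/, ejective /kʼ/.
uvular: plain —, aspirated /qʰ/, ejective /qʼ/.
Gaps, from front to back: bilabial lacks plain (/p/); uvular lacks plain (/q/).

/p/, /q/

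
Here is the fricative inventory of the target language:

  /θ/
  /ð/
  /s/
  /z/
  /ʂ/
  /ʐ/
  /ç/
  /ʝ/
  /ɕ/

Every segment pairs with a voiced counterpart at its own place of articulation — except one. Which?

/ɕ/

Dental: /θ/ ~ /ð/
Alveolar: /s/ ~ /z/
Retroflex: /ʂ/ ~ /ʐ/
Palatal: /ç/ ~ /ʝ/
Alveolo-palatal: only /ɕ/ (voiceless); no voiced partner.
So /ɕ/ is the unpaired segment.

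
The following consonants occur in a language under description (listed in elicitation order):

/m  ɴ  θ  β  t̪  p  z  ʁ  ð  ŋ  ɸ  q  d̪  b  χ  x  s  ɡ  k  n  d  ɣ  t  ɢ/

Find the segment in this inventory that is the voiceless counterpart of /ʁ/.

/χ/

/ʁ/ is a voiced uvular fricative.
The voiceless counterpart is a voiceless uvular fricative — in this inventory, /χ/.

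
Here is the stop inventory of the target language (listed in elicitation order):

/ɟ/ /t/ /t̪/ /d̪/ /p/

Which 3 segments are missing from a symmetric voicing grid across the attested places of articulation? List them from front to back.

/b/, /d/, /c/

bilabial: voiceless /p/, voiced —.
dental: voiceless /t̪/, voiced /d̪/.
alveolar: voiceless /t/, voiced —.
palatal: voiceless —, voiced /ɟ/.
Gaps, from front to back: bilabial lacks voiced (/b/); alveolar lacks voiced (/d/); palatal lacks voiceless (/c/).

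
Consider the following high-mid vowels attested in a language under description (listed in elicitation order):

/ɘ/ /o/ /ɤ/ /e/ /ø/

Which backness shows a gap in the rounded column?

central

front: unrounded /e/, rounded /ø/.
central: unrounded /ɘ/, rounded —.
back: unrounded /ɤ/, rounded /o/.
Every backness has a rounded member except central, where /ɵ/ would be expected.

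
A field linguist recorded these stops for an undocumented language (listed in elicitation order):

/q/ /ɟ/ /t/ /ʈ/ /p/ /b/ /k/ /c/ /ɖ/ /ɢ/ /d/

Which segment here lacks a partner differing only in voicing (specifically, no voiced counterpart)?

/k/

Bilabial: /p/ ~ /b/
Alveolar: /t/ ~ /d/
Retroflex: /ʈ/ ~ /ɖ/
Palatal: /c/ ~ /ɟ/
Uvular: /q/ ~ /ɢ/
Velar: only /k/ (voiceless); no voiced partner.
So /k/ is the unpaired segment.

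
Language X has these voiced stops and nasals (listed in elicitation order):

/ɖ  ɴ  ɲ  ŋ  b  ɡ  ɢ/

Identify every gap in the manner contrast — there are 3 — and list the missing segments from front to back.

place of articulation  oral stop  nasal   
bilabial          b         —       
retroflex         ɖ         —       
palatal           —         ɲ       
velar             ɡ         ŋ       
uvular            ɢ         ɴ       
Gaps, from front to back: bilabial lacks nasal (/m/); retroflex lacks nasal (/ɳ/); palatal lacks oral stop (/ɟ/).

/m/, /ɳ/, /ɟ/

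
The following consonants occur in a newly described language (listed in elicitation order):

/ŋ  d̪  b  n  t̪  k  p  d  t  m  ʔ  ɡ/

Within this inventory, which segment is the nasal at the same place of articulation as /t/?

/t/ is a voiceless alveolar stop.
The nasal at the same place is an alveolar nasal — in this inventory, /n/.

/n/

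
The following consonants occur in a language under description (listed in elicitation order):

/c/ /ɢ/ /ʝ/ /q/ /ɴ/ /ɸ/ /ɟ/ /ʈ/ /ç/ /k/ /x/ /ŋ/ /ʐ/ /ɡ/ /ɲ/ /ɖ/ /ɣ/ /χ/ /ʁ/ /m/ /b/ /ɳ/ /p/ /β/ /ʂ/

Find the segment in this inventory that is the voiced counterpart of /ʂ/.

/ʂ/ is a voiceless retroflex fricative.
The voiced counterpart is a voiced retroflex fricative — in this inventory, /ʐ/.

/ʐ/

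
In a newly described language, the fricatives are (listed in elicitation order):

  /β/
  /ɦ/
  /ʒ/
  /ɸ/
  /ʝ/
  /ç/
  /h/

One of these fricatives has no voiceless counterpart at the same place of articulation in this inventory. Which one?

Bilabial: /ɸ/ ~ /β/
Palatal: /ç/ ~ /ʝ/
Glottal: /h/ ~ /ɦ/
Postalveolar: only /ʒ/ (voiced); no voiceless partner.
So /ʒ/ is the unpaired segment.

/ʒ/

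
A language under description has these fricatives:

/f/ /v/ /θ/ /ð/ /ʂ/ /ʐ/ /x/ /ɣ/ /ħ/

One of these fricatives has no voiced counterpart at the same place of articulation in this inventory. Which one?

/ħ/

Labiodental: /f/ ~ /v/
Dental: /θ/ ~ /ð/
Retroflex: /ʂ/ ~ /ʐ/
Velar: /x/ ~ /ɣ/
Pharyngeal: only /ħ/ (voiceless); no voiced partner.
So /ħ/ is the unpaired segment.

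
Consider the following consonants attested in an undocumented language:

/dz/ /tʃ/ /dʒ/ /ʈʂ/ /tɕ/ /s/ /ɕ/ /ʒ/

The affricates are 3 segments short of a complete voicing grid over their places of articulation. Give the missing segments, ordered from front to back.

/ts/, /ɖʐ/, /dʑ/

alveolar: voiceless —, voiced /dz/.
postalveolar: voiceless /tʃ/, voiced /dʒ/.
retroflex: voiceless /ʈʂ/, voiced —.
alveolo-palatal: voiceless /tɕ/, voiced —.
Gaps, from front to back: alveolar lacks voiceless (/ts/); retroflex lacks voiced (/ɖʐ/); alveolo-palatal lacks voiced (/dʑ/).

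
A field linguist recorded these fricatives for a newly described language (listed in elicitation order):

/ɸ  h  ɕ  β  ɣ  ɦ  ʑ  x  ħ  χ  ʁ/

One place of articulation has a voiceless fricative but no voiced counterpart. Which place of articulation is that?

pharyngeal

place of articulation  voiceless  voiced  
bilabial          ɸ         β       
alveolo-palatal   ɕ         ʑ       
velar             x         ɣ       
uvular            χ         ʁ       
pharyngeal        ħ         —       
glottal           h         ɦ       
Every place of articulation has a voiced member except pharyngeal, where /ʕ/ would be expected.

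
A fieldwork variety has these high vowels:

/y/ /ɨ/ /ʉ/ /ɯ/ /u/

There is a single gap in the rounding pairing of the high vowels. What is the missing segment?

/i/

front: unrounded —, rounded /y/.
central: unrounded /ɨ/, rounded /ʉ/.
back: unrounded /ɯ/, rounded /u/.
The front row has no unrounded member, so the gap is the front unrounded vowel /i/.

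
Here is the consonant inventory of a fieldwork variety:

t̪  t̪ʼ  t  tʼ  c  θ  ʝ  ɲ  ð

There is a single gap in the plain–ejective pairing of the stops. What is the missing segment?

/cʼ/

Plain: /t̪/ (dental), /t/ (alveolar), /c/ (palatal).
Ejective: /t̪ʼ/ (dental), /tʼ/ (alveolar).
The palatal row has no ejective member, so the gap is the ejective palatal stop /cʼ/.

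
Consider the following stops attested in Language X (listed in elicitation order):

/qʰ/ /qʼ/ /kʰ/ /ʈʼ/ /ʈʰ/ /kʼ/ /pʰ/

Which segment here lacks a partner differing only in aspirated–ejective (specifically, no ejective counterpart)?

/pʰ/

Retroflex: /ʈʰ/ ~ /ʈʼ/
Velar: /kʰ/ ~ /kʼ/
Uvular: /qʰ/ ~ /qʼ/
Bilabial: only /pʰ/ (aspirated); no ejective partner.
So /pʰ/ is the unpaired segment.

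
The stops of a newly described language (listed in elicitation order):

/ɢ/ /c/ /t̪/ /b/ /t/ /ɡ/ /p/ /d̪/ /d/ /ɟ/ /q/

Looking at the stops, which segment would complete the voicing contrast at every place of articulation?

/k/

Voiceless: /p/ (bilabial), /t̪/ (dental), /t/ (alveolar), /c/ (palatal), /q/ (uvular).
Voiced: /b/ (bilabial), /d̪/ (dental), /d/ (alveolar), /ɟ/ (palatal), /ɡ/ (velar), /ɢ/ (uvular).
The velar row has no voiceless member, so the gap is the voiceless velar stop /k/.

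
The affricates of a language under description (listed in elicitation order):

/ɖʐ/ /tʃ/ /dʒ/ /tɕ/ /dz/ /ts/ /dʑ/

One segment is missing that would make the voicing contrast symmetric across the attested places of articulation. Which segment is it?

alveolar: voiceless /ts/, voiced /dz/.
postalveolar: voiceless /tʃ/, voiced /dʒ/.
retroflex: voiceless —, voiced /ɖʐ/.
alveolo-palatal: voiceless /tɕ/, voiced /dʑ/.
The retroflex row has no voiceless member, so the gap is the voiceless retroflex affricate /ʈʂ/.

/ʈʂ/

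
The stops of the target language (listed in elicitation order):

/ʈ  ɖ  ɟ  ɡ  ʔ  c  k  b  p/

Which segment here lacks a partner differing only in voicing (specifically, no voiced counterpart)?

/ʔ/

Bilabial: /p/ ~ /b/
Retroflex: /ʈ/ ~ /ɖ/
Palatal: /c/ ~ /ɟ/
Velar: /k/ ~ /ɡ/
Glottal: only /ʔ/ (voiceless); no voiced partner.
So /ʔ/ is the unpaired segment.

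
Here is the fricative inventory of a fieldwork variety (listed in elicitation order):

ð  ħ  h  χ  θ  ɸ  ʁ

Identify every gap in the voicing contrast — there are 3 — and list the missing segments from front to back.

/β/, /ʕ/, /ɦ/

Voiceless: /ɸ/ (bilabial), /θ/ (dental), /χ/ (uvular), /ħ/ (pharyngeal), /h/ (glottal).
Voiced: /ð/ (dental), /ʁ/ (uvular).
Gaps, from front to back: bilabial lacks voiced (/β/); pharyngeal lacks voiced (/ʕ/); glottal lacks voiced (/ɦ/).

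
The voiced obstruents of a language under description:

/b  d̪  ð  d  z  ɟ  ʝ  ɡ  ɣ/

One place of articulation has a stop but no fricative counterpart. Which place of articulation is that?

bilabial: stop /b/, fricative —.
dental: stop /d̪/, fricative /ð/.
alveolar: stop /d/, fricative /z/.
palatal: stop /ɟ/, fricative /ʝ/.
velar: stop /ɡ/, fricative /ɣ/.
Every place of articulation has a fricative member except bilabial, where /β/ would be expected.

bilabial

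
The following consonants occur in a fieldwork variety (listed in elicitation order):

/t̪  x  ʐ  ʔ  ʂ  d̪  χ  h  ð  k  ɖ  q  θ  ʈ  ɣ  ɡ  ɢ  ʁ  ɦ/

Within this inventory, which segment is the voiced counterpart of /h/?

/ɦ/

/h/ is a voiceless glottal fricative.
The voiced counterpart is a voiced glottal fricative — in this inventory, /ɦ/.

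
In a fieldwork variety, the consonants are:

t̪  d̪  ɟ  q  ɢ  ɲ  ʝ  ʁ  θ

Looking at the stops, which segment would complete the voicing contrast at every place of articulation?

place of articulation  voiceless  voiced  
dental            t̪        d̪      
palatal           —         ɟ       
uvular            q         ɢ       
The palatal row has no voiceless member, so the gap is the voiceless palatal stop /c/.

/c/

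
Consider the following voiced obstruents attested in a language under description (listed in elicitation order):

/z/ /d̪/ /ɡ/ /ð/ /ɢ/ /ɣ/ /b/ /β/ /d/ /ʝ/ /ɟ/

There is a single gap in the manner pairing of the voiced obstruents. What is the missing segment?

Stop: /b/ (bilabial), /d̪/ (dental), /d/ (alveolar), /ɟ/ (palatal), /ɡ/ (velar), /ɢ/ (uvular).
Fricative: /β/ (bilabial), /ð/ (dental), /z/ (alveolar), /ʝ/ (palatal), /ɣ/ (velar).
The uvular row has no fricative member, so the gap is the uvular fricative /ʁ/.

/ʁ/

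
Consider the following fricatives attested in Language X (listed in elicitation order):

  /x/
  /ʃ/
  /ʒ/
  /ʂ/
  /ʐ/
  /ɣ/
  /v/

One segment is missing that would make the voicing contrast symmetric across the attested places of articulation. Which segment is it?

labiodental: voiceless —, voiced /v/.
postalveolar: voiceless /ʃ/, voiced /ʒ/.
retroflex: voiceless /ʂ/, voiced /ʐ/.
velar: voiceless /x/, voiced /ɣ/.
The labiodental row has no voiceless member, so the gap is the voiceless labiodental fricative /f/.

/f/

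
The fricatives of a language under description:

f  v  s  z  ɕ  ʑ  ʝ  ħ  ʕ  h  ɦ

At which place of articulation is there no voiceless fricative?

palatal

place of articulation  voiceless  voiced  
labiodental       f         v       
alveolar          s         z       
alveolo-palatal   ɕ         ʑ       
palatal           —         ʝ       
pharyngeal        ħ         ʕ       
glottal           h         ɦ       
Every place of articulation has a voiceless member except palatal, where /ç/ would be expected.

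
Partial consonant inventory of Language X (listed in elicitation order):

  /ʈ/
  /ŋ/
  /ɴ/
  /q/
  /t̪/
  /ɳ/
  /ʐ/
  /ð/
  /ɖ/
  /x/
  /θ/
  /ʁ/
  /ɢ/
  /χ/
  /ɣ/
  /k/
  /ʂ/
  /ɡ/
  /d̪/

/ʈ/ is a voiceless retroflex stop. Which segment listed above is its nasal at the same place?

The nasal at the same place is a retroflex nasal — in this inventory, /ɳ/.

/ɳ/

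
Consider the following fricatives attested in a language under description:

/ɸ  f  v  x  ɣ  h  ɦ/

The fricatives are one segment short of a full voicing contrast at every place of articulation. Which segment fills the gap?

/β/

bilabial: voiceless /ɸ/, voiced —.
labiodental: voiceless /f/, voiced /v/.
velar: voiceless /x/, voiced /ɣ/.
glottal: voiceless /h/, voiced /ɦ/.
The bilabial row has no voiced member, so the gap is the voiced bilabial fricative /β/.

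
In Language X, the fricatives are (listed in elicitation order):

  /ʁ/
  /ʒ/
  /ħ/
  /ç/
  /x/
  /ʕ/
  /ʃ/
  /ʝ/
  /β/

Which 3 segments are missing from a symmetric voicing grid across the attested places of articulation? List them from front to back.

bilabial: voiceless —, voiced /β/.
postalveolar: voiceless /ʃ/, voiced /ʒ/.
palatal: voiceless /ç/, voiced /ʝ/.
velar: voiceless /x/, voiced —.
uvular: voiceless —, voiced /ʁ/.
pharyngeal: voiceless /ħ/, voiced /ʕ/.
Gaps, from front to back: bilabial lacks voiceless (/ɸ/); velar lacks voiced (/ɣ/); uvular lacks voiceless (/χ/).

/ɸ/, /ɣ/, /χ/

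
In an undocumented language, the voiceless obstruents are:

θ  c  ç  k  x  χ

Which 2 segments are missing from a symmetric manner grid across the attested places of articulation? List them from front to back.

/t̪/, /q/

dental: stop —, fricative /θ/.
palatal: stop /c/, fricative /ç/.
velar: stop /k/, fricative /x/.
uvular: stop —, fricative /χ/.
Gaps, from front to back: dental lacks stop (/t̪/); uvular lacks stop (/q/).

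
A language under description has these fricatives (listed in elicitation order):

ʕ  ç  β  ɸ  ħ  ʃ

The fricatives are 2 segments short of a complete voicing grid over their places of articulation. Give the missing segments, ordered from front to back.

/ʒ/, /ʝ/

Voiceless: /ɸ/ (bilabial), /ʃ/ (postalveolar), /ç/ (palatal), /ħ/ (pharyngeal).
Voiced: /β/ (bilabial), /ʕ/ (pharyngeal).
Gaps, from front to back: postalveolar lacks voiced (/ʒ/); palatal lacks voiced (/ʝ/).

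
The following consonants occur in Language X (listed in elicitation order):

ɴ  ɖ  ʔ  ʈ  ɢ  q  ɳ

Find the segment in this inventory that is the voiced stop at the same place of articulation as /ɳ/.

/ɖ/

/ɳ/ is a retroflex nasal.
The voiced stop at the same place is a voiced retroflex stop — in this inventory, /ɖ/.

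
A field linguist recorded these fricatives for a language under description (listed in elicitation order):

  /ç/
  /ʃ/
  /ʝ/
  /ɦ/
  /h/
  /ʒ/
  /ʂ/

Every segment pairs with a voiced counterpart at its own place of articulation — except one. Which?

/ʂ/

Postalveolar: /ʃ/ ~ /ʒ/
Palatal: /ç/ ~ /ʝ/
Glottal: /h/ ~ /ɦ/
Retroflex: only /ʂ/ (voiceless); no voiced partner.
So /ʂ/ is the unpaired segment.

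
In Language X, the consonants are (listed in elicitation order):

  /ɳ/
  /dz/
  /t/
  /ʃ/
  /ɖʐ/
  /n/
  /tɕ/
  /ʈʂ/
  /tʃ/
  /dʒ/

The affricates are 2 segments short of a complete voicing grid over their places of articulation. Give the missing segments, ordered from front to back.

alveolar: voiceless —, voiced /dz/.
postalveolar: voiceless /tʃ/, voiced /dʒ/.
retroflex: voiceless /ʈʂ/, voiced /ɖʐ/.
alveolo-palatal: voiceless /tɕ/, voiced —.
Gaps, from front to back: alveolar lacks voiceless (/ts/); alveolo-palatal lacks voiced (/dʑ/).

/ts/, /dʑ/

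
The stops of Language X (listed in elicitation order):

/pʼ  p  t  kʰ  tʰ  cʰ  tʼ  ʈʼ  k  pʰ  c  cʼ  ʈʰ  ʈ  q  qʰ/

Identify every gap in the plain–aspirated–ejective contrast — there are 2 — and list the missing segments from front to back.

Plain: /p/ (bilabial), /t/ (alveolar), /ʈ/ (retroflex), /c/ (palatal), /k/ (velar), /q/ (uvular).
Aspirated: /pʰ/ (bilabial), /tʰ/ (alveolar), /ʈʰ/ (retroflex), /cʰ/ (palatal), /kʰ/ (velar), /qʰ/ (uvular).
Ejective: /pʼ/ (bilabial), /tʼ/ (alveolar), /ʈʼ/ (retroflex), /cʼ/ (palatal).
Gaps, from front to back: velar lacks ejective (/kʼ/); uvular lacks ejective (/qʼ/).

/kʼ/, /qʼ/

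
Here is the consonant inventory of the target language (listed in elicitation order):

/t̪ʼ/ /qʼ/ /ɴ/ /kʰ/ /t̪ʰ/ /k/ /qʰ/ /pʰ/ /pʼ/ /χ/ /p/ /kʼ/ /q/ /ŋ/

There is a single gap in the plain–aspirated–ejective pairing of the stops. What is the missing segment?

place of articulation  plain     aspirated  ejective
bilabial          p         pʰ        pʼ      
dental            —         t̪ʰ       t̪ʼ     
velar             k         kʰ        kʼ      
uvular            q         qʰ        qʼ      
The dental row has no plain member, so the gap is the plain dental stop /t̪/.

/t̪/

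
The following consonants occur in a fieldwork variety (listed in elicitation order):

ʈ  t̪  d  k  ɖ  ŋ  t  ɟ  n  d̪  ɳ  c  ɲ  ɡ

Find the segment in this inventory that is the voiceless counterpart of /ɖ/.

/ʈ/

/ɖ/ is a voiced retroflex stop.
The voiceless counterpart is a voiceless retroflex stop — in this inventory, /ʈ/.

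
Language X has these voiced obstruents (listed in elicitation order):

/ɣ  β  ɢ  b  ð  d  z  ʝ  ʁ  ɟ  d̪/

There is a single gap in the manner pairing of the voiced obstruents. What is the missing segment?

bilabial: stop /b/, fricative /β/.
dental: stop /d̪/, fricative /ð/.
alveolar: stop /d/, fricative /z/.
palatal: stop /ɟ/, fricative /ʝ/.
velar: stop —, fricative /ɣ/.
uvular: stop /ɢ/, fricative /ʁ/.
The velar row has no stop member, so the gap is the velar stop /ɡ/.

/ɡ/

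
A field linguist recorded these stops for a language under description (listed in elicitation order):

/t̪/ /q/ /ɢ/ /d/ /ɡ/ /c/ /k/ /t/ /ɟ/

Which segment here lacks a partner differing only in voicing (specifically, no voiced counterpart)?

Alveolar: /t/ ~ /d/
Palatal: /c/ ~ /ɟ/
Velar: /k/ ~ /ɡ/
Uvular: /q/ ~ /ɢ/
Dental: only /t̪/ (voiceless); no voiced partner.
So /t̪/ is the unpaired segment.

/t̪/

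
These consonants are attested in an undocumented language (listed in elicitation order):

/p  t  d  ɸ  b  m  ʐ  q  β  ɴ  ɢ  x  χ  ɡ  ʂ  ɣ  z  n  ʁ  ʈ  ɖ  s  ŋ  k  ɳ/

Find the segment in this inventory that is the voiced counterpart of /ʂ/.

/ʐ/

/ʂ/ is a voiceless retroflex fricative.
The voiced counterpart is a voiced retroflex fricative — in this inventory, /ʐ/.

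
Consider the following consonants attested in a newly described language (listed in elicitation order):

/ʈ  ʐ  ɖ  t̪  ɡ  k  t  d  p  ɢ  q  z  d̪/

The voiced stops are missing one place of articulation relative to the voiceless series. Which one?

bilabial

bilabial: voiceless /p/, voiced —.
dental: voiceless /t̪/, voiced /d̪/.
alveolar: voiceless /t/, voiced /d/.
retroflex: voiceless /ʈ/, voiced /ɖ/.
velar: voiceless /k/, voiced /ɡ/.
uvular: voiceless /q/, voiced /ɢ/.
Every place of articulation has a voiced member except bilabial, where /b/ would be expected.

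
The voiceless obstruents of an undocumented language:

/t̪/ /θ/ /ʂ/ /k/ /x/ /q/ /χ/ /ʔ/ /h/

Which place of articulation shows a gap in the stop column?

Stop: /t̪/ (dental), /k/ (velar), /q/ (uvular), /ʔ/ (glottal).
Fricative: /θ/ (dental), /ʂ/ (retroflex), /x/ (velar), /χ/ (uvular), /h/ (glottal).
Every place of articulation has a stop member except retroflex, where /ʈ/ would be expected.

retroflex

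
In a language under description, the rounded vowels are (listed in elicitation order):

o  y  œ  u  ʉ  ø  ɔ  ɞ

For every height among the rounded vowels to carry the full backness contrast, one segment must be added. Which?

/ɵ/

high: front /y/, central /ʉ/, back /u/.
high-mid: front /ø/, central —, back /o/.
low-mid: front /œ/, central /ɞ/, back /ɔ/.
The high-mid row has no central member, so the gap is the high-mid central rounded vowel /ɵ/.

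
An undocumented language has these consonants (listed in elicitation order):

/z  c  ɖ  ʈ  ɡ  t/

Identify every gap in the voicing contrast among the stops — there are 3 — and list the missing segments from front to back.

/d/, /ɟ/, /k/

Voiceless: /t/ (alveolar), /ʈ/ (retroflex), /c/ (palatal).
Voiced: /ɖ/ (retroflex), /ɡ/ (velar).
Gaps, from front to back: alveolar lacks voiced (/d/); palatal lacks voiced (/ɟ/); velar lacks voiceless (/k/).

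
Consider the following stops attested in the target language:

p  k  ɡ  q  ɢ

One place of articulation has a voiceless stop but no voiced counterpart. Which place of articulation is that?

bilabial

place of articulation  voiceless  voiced  
bilabial          p         —       
velar             k         ɡ       
uvular            q         ɢ       
Every place of articulation has a voiced member except bilabial, where /b/ would be expected.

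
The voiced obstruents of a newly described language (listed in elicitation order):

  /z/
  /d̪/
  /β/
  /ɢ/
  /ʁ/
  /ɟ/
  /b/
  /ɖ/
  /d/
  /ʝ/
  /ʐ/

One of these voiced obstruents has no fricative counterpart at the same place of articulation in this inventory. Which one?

/d̪/

Bilabial: /b/ ~ /β/
Alveolar: /d/ ~ /z/
Retroflex: /ɖ/ ~ /ʐ/
Palatal: /ɟ/ ~ /ʝ/
Uvular: /ɢ/ ~ /ʁ/
Dental: only /d̪/ (stop); no fricative partner.
So /d̪/ is the unpaired segment.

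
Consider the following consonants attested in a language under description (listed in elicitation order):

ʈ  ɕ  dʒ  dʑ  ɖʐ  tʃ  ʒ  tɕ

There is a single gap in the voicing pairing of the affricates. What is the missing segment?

/ʈʂ/

postalveolar: voiceless /tʃ/, voiced /dʒ/.
retroflex: voiceless —, voiced /ɖʐ/.
alveolo-palatal: voiceless /tɕ/, voiced /dʑ/.
The retroflex row has no voiceless member, so the gap is the voiceless retroflex affricate /ʈʂ/.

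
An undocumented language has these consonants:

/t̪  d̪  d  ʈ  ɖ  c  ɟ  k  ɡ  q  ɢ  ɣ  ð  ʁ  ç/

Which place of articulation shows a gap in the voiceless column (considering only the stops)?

dental: voiceless /t̪/, voiced /d̪/.
alveolar: voiceless —, voiced /d/.
retroflex: voiceless /ʈ/, voiced /ɖ/.
palatal: voiceless /c/, voiced /ɟ/.
velar: voiceless /k/, voiced /ɡ/.
uvular: voiceless /q/, voiced /ɢ/.
Every place of articulation has a voiceless member except alveolar, where /t/ would be expected.

alveolar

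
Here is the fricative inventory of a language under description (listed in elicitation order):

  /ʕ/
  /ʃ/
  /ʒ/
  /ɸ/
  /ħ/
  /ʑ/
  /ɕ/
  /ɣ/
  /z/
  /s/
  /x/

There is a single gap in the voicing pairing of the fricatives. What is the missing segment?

/β/

bilabial: voiceless /ɸ/, voiced —.
alveolar: voiceless /s/, voiced /z/.
postalveolar: voiceless /ʃ/, voiced /ʒ/.
alveolo-palatal: voiceless /ɕ/, voiced /ʑ/.
velar: voiceless /x/, voiced /ɣ/.
pharyngeal: voiceless /ħ/, voiced /ʕ/.
The bilabial row has no voiced member, so the gap is the voiced bilabial fricative /β/.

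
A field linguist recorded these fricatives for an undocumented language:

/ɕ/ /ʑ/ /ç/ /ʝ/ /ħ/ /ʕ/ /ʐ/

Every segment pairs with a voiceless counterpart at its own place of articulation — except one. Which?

Alveolo-palatal: /ɕ/ ~ /ʑ/
Palatal: /ç/ ~ /ʝ/
Pharyngeal: /ħ/ ~ /ʕ/
Retroflex: only /ʐ/ (voiced); no voiceless partner.
So /ʐ/ is the unpaired segment.

/ʐ/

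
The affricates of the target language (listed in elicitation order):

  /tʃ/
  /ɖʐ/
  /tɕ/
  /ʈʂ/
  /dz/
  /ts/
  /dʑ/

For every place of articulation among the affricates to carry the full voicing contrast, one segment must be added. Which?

/dʒ/

alveolar: voiceless /ts/, voiced /dz/.
postalveolar: voiceless /tʃ/, voiced —.
retroflex: voiceless /ʈʂ/, voiced /ɖʐ/.
alveolo-palatal: voiceless /tɕ/, voiced /dʑ/.
The postalveolar row has no voiced member, so the gap is the voiced postalveolar affricate /dʒ/.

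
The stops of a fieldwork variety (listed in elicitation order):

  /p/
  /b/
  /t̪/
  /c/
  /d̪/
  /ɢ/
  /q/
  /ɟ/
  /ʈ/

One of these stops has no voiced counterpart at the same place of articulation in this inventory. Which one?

/ʈ/

Bilabial: /p/ ~ /b/
Dental: /t̪/ ~ /d̪/
Palatal: /c/ ~ /ɟ/
Uvular: /q/ ~ /ɢ/
Retroflex: only /ʈ/ (voiceless); no voiced partner.
So /ʈ/ is the unpaired segment.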